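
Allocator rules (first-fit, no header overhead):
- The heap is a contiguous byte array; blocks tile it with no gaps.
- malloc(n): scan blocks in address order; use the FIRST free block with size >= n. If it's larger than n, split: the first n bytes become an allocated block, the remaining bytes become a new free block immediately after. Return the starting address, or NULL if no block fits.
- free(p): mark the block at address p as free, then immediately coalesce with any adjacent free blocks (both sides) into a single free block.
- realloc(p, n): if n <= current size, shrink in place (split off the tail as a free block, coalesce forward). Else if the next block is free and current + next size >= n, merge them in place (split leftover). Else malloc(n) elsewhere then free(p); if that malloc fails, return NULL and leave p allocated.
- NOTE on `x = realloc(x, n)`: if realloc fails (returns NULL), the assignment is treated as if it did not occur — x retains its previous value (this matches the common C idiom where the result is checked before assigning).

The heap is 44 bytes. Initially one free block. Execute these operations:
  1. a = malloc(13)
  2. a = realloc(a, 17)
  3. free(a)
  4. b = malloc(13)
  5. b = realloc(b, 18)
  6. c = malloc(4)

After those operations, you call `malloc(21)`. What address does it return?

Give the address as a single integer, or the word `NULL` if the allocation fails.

Answer: 22

Derivation:
Op 1: a = malloc(13) -> a = 0; heap: [0-12 ALLOC][13-43 FREE]
Op 2: a = realloc(a, 17) -> a = 0; heap: [0-16 ALLOC][17-43 FREE]
Op 3: free(a) -> (freed a); heap: [0-43 FREE]
Op 4: b = malloc(13) -> b = 0; heap: [0-12 ALLOC][13-43 FREE]
Op 5: b = realloc(b, 18) -> b = 0; heap: [0-17 ALLOC][18-43 FREE]
Op 6: c = malloc(4) -> c = 18; heap: [0-17 ALLOC][18-21 ALLOC][22-43 FREE]
malloc(21): first-fit scan over [0-17 ALLOC][18-21 ALLOC][22-43 FREE] -> 22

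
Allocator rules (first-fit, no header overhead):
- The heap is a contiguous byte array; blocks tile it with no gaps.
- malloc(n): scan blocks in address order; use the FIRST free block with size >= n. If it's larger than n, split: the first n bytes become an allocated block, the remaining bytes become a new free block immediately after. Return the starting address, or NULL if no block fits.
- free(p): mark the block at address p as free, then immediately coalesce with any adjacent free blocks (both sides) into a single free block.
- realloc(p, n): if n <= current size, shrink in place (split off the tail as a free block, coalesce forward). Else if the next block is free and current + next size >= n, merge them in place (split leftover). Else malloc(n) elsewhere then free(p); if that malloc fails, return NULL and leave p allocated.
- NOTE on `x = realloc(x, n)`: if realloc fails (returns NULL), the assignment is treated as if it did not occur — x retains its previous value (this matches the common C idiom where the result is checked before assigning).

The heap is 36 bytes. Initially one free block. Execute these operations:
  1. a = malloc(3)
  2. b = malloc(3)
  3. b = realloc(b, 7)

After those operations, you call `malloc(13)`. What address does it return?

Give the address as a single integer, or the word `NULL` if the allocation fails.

Answer: 10

Derivation:
Op 1: a = malloc(3) -> a = 0; heap: [0-2 ALLOC][3-35 FREE]
Op 2: b = malloc(3) -> b = 3; heap: [0-2 ALLOC][3-5 ALLOC][6-35 FREE]
Op 3: b = realloc(b, 7) -> b = 3; heap: [0-2 ALLOC][3-9 ALLOC][10-35 FREE]
malloc(13): first-fit scan over [0-2 ALLOC][3-9 ALLOC][10-35 FREE] -> 10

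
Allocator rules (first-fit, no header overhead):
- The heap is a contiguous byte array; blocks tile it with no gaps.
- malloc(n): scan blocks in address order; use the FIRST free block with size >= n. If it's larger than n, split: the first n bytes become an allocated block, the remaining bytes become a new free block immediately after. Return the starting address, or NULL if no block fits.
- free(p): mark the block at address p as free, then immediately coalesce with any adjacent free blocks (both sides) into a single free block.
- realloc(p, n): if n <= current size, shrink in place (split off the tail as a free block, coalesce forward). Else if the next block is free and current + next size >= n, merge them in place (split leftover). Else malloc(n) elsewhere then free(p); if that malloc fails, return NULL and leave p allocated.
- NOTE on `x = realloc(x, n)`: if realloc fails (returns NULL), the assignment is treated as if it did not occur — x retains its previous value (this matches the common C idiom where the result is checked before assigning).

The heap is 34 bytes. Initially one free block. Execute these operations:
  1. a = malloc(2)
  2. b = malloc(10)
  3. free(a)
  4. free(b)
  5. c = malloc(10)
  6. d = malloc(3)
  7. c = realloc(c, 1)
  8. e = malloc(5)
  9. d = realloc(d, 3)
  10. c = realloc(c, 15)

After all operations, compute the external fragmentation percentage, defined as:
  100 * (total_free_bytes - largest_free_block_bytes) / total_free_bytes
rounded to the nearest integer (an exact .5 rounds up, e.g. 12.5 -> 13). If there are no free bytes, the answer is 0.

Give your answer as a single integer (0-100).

Answer: 45

Derivation:
Op 1: a = malloc(2) -> a = 0; heap: [0-1 ALLOC][2-33 FREE]
Op 2: b = malloc(10) -> b = 2; heap: [0-1 ALLOC][2-11 ALLOC][12-33 FREE]
Op 3: free(a) -> (freed a); heap: [0-1 FREE][2-11 ALLOC][12-33 FREE]
Op 4: free(b) -> (freed b); heap: [0-33 FREE]
Op 5: c = malloc(10) -> c = 0; heap: [0-9 ALLOC][10-33 FREE]
Op 6: d = malloc(3) -> d = 10; heap: [0-9 ALLOC][10-12 ALLOC][13-33 FREE]
Op 7: c = realloc(c, 1) -> c = 0; heap: [0-0 ALLOC][1-9 FREE][10-12 ALLOC][13-33 FREE]
Op 8: e = malloc(5) -> e = 1; heap: [0-0 ALLOC][1-5 ALLOC][6-9 FREE][10-12 ALLOC][13-33 FREE]
Op 9: d = realloc(d, 3) -> d = 10; heap: [0-0 ALLOC][1-5 ALLOC][6-9 FREE][10-12 ALLOC][13-33 FREE]
Op 10: c = realloc(c, 15) -> c = 13; heap: [0-0 FREE][1-5 ALLOC][6-9 FREE][10-12 ALLOC][13-27 ALLOC][28-33 FREE]
Free blocks: [1 4 6] total_free=11 largest=6 -> 100*(11-6)/11 = 500/11 ≈ 45.455 -> rounds to 45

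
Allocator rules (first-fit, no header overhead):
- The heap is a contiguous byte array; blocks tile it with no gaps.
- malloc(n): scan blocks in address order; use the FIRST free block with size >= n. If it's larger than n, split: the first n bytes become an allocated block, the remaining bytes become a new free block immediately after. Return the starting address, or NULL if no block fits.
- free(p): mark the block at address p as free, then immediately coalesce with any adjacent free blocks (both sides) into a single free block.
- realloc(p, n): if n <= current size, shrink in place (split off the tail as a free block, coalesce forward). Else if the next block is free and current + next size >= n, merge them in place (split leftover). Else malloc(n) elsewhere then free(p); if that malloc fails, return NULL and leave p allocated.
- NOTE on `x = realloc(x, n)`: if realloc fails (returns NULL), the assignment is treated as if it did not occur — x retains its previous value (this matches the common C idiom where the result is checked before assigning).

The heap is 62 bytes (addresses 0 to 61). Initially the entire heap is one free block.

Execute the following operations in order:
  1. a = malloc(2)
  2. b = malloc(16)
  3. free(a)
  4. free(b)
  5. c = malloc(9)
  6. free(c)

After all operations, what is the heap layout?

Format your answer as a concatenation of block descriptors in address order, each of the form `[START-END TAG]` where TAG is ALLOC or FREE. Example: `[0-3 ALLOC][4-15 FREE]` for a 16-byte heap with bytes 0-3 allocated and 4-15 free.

Answer: [0-61 FREE]

Derivation:
Op 1: a = malloc(2) -> a = 0; heap: [0-1 ALLOC][2-61 FREE]
Op 2: b = malloc(16) -> b = 2; heap: [0-1 ALLOC][2-17 ALLOC][18-61 FREE]
Op 3: free(a) -> (freed a); heap: [0-1 FREE][2-17 ALLOC][18-61 FREE]
Op 4: free(b) -> (freed b); heap: [0-61 FREE]
Op 5: c = malloc(9) -> c = 0; heap: [0-8 ALLOC][9-61 FREE]
Op 6: free(c) -> (freed c); heap: [0-61 FREE]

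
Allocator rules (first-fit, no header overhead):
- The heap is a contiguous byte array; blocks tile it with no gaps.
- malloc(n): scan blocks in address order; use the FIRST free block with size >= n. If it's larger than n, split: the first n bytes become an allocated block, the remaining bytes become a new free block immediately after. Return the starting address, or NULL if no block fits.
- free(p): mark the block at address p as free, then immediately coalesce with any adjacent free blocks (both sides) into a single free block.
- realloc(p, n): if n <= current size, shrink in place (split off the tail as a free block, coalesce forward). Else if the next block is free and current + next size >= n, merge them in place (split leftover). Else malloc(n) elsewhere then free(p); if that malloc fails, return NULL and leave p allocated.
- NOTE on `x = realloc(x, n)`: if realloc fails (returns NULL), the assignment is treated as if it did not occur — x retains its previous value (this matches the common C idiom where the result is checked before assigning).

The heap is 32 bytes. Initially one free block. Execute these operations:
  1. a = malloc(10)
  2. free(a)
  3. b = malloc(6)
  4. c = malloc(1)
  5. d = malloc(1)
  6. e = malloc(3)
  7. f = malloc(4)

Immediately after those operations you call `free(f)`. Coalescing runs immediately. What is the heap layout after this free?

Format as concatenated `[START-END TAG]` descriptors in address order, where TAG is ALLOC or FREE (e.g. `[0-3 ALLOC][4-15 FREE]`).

Answer: [0-5 ALLOC][6-6 ALLOC][7-7 ALLOC][8-10 ALLOC][11-31 FREE]

Derivation:
Op 1: a = malloc(10) -> a = 0; heap: [0-9 ALLOC][10-31 FREE]
Op 2: free(a) -> (freed a); heap: [0-31 FREE]
Op 3: b = malloc(6) -> b = 0; heap: [0-5 ALLOC][6-31 FREE]
Op 4: c = malloc(1) -> c = 6; heap: [0-5 ALLOC][6-6 ALLOC][7-31 FREE]
Op 5: d = malloc(1) -> d = 7; heap: [0-5 ALLOC][6-6 ALLOC][7-7 ALLOC][8-31 FREE]
Op 6: e = malloc(3) -> e = 8; heap: [0-5 ALLOC][6-6 ALLOC][7-7 ALLOC][8-10 ALLOC][11-31 FREE]
Op 7: f = malloc(4) -> f = 11; heap: [0-5 ALLOC][6-6 ALLOC][7-7 ALLOC][8-10 ALLOC][11-14 ALLOC][15-31 FREE]
free(f): f = 11 -> block [11-14 ALLOC]; mark free, coalesce with adjacent free neighbors -> [0-5 ALLOC][6-6 ALLOC][7-7 ALLOC][8-10 ALLOC][11-31 FREE]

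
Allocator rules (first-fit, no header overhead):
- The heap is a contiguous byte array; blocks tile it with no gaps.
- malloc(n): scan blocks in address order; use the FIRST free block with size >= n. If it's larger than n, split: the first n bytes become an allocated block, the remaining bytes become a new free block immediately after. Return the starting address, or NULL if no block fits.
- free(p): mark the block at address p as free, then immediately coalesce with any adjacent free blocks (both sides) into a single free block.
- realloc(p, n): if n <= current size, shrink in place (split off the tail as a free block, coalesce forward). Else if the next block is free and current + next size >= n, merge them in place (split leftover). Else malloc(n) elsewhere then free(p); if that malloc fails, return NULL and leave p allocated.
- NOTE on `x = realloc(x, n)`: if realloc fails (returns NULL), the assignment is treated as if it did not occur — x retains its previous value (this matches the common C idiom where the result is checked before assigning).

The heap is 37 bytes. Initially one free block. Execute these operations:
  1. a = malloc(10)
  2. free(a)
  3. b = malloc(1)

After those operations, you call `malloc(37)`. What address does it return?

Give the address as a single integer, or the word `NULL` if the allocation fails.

Answer: NULL

Derivation:
Op 1: a = malloc(10) -> a = 0; heap: [0-9 ALLOC][10-36 FREE]
Op 2: free(a) -> (freed a); heap: [0-36 FREE]
Op 3: b = malloc(1) -> b = 0; heap: [0-0 ALLOC][1-36 FREE]
malloc(37): first-fit scan over [0-0 ALLOC][1-36 FREE] -> NULL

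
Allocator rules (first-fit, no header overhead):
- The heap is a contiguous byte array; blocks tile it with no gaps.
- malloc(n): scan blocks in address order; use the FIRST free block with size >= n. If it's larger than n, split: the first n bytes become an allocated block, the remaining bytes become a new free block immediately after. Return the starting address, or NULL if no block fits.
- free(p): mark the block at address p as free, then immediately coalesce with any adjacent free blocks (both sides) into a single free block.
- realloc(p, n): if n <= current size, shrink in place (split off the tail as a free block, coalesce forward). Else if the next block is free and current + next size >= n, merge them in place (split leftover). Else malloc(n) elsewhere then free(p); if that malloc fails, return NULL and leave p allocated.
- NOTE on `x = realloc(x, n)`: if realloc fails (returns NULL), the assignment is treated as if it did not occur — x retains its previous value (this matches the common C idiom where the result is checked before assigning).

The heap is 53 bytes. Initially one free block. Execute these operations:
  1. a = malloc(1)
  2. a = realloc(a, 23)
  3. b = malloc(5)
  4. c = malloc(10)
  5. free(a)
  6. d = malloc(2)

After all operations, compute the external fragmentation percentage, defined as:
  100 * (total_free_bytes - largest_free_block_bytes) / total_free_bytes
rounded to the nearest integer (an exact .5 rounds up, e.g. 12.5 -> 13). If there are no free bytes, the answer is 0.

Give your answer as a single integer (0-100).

Op 1: a = malloc(1) -> a = 0; heap: [0-0 ALLOC][1-52 FREE]
Op 2: a = realloc(a, 23) -> a = 0; heap: [0-22 ALLOC][23-52 FREE]
Op 3: b = malloc(5) -> b = 23; heap: [0-22 ALLOC][23-27 ALLOC][28-52 FREE]
Op 4: c = malloc(10) -> c = 28; heap: [0-22 ALLOC][23-27 ALLOC][28-37 ALLOC][38-52 FREE]
Op 5: free(a) -> (freed a); heap: [0-22 FREE][23-27 ALLOC][28-37 ALLOC][38-52 FREE]
Op 6: d = malloc(2) -> d = 0; heap: [0-1 ALLOC][2-22 FREE][23-27 ALLOC][28-37 ALLOC][38-52 FREE]
Free blocks: [21 15] total_free=36 largest=21 -> 100*(36-21)/36 = 1500/36 ≈ 41.667 -> rounds to 42

Answer: 42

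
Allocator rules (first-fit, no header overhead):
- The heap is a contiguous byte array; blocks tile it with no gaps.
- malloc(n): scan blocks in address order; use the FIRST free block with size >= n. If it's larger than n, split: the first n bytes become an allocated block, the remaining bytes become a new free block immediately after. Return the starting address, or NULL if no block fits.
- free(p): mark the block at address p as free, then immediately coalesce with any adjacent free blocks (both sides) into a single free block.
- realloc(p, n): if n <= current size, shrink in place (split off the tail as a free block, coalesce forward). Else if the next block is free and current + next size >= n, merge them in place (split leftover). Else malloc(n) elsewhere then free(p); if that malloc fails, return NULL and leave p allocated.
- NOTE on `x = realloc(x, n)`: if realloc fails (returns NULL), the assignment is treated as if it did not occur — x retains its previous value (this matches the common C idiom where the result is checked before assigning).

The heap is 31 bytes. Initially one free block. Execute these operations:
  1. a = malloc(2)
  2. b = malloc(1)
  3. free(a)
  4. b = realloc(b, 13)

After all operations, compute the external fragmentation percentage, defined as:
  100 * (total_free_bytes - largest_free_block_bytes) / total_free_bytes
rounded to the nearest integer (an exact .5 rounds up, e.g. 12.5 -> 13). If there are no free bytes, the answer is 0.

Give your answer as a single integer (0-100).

Answer: 11

Derivation:
Op 1: a = malloc(2) -> a = 0; heap: [0-1 ALLOC][2-30 FREE]
Op 2: b = malloc(1) -> b = 2; heap: [0-1 ALLOC][2-2 ALLOC][3-30 FREE]
Op 3: free(a) -> (freed a); heap: [0-1 FREE][2-2 ALLOC][3-30 FREE]
Op 4: b = realloc(b, 13) -> b = 2; heap: [0-1 FREE][2-14 ALLOC][15-30 FREE]
Free blocks: [2 16] total_free=18 largest=16 -> 100*(18-16)/18 = 200/18 ≈ 11.111 -> rounds to 11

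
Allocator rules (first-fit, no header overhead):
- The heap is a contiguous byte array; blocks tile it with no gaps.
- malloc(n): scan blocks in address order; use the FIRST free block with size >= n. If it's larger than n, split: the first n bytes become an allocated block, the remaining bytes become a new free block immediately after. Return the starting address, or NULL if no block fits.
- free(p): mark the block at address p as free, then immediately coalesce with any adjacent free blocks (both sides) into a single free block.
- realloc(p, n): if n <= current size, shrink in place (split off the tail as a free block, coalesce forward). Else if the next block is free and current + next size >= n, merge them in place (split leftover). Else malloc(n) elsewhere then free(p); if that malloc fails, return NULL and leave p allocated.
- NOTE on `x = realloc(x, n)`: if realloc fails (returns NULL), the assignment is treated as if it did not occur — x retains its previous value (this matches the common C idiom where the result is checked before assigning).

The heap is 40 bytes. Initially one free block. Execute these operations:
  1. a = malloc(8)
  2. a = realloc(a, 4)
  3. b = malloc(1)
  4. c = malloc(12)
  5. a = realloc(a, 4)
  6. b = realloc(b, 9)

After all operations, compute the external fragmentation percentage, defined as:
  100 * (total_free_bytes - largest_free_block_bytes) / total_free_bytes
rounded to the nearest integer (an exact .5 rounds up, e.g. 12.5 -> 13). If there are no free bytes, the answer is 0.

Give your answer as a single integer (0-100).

Op 1: a = malloc(8) -> a = 0; heap: [0-7 ALLOC][8-39 FREE]
Op 2: a = realloc(a, 4) -> a = 0; heap: [0-3 ALLOC][4-39 FREE]
Op 3: b = malloc(1) -> b = 4; heap: [0-3 ALLOC][4-4 ALLOC][5-39 FREE]
Op 4: c = malloc(12) -> c = 5; heap: [0-3 ALLOC][4-4 ALLOC][5-16 ALLOC][17-39 FREE]
Op 5: a = realloc(a, 4) -> a = 0; heap: [0-3 ALLOC][4-4 ALLOC][5-16 ALLOC][17-39 FREE]
Op 6: b = realloc(b, 9) -> b = 17; heap: [0-3 ALLOC][4-4 FREE][5-16 ALLOC][17-25 ALLOC][26-39 FREE]
Free blocks: [1 14] total_free=15 largest=14 -> 100*(15-14)/15 = 100/15 ≈ 6.667 -> rounds to 7

Answer: 7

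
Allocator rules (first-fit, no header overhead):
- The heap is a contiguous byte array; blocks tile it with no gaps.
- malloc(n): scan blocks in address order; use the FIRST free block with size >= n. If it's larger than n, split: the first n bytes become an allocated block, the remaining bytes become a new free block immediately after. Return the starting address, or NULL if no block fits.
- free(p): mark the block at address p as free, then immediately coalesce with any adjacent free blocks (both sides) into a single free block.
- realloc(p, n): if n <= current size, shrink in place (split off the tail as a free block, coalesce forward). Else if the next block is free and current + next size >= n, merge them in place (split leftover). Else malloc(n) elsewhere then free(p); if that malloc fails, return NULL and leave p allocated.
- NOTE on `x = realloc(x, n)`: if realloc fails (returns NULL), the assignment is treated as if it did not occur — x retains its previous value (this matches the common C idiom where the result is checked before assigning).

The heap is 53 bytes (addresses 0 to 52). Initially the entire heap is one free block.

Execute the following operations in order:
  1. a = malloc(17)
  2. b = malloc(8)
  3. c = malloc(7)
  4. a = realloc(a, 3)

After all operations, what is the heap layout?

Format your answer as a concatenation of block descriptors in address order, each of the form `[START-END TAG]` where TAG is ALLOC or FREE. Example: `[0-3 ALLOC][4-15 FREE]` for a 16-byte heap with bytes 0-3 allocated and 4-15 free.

Answer: [0-2 ALLOC][3-16 FREE][17-24 ALLOC][25-31 ALLOC][32-52 FREE]

Derivation:
Op 1: a = malloc(17) -> a = 0; heap: [0-16 ALLOC][17-52 FREE]
Op 2: b = malloc(8) -> b = 17; heap: [0-16 ALLOC][17-24 ALLOC][25-52 FREE]
Op 3: c = malloc(7) -> c = 25; heap: [0-16 ALLOC][17-24 ALLOC][25-31 ALLOC][32-52 FREE]
Op 4: a = realloc(a, 3) -> a = 0; heap: [0-2 ALLOC][3-16 FREE][17-24 ALLOC][25-31 ALLOC][32-52 FREE]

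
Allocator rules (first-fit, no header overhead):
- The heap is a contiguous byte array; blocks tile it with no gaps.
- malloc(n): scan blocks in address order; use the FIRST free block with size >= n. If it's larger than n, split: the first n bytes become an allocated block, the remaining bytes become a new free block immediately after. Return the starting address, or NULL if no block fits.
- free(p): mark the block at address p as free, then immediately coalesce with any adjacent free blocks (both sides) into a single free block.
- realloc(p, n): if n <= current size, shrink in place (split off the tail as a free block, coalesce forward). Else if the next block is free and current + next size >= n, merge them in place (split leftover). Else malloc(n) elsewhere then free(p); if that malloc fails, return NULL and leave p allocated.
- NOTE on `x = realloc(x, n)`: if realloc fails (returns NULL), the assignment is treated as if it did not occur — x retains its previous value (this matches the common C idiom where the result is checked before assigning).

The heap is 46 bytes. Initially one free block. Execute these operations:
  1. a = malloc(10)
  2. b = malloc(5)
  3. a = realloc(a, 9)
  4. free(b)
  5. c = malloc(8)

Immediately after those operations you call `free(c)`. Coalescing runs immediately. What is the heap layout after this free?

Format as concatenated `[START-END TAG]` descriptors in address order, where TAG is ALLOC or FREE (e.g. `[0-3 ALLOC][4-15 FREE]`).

Answer: [0-8 ALLOC][9-45 FREE]

Derivation:
Op 1: a = malloc(10) -> a = 0; heap: [0-9 ALLOC][10-45 FREE]
Op 2: b = malloc(5) -> b = 10; heap: [0-9 ALLOC][10-14 ALLOC][15-45 FREE]
Op 3: a = realloc(a, 9) -> a = 0; heap: [0-8 ALLOC][9-9 FREE][10-14 ALLOC][15-45 FREE]
Op 4: free(b) -> (freed b); heap: [0-8 ALLOC][9-45 FREE]
Op 5: c = malloc(8) -> c = 9; heap: [0-8 ALLOC][9-16 ALLOC][17-45 FREE]
free(c): c = 9 -> block [9-16 ALLOC]; mark free, coalesce with adjacent free neighbors -> [0-8 ALLOC][9-45 FREE]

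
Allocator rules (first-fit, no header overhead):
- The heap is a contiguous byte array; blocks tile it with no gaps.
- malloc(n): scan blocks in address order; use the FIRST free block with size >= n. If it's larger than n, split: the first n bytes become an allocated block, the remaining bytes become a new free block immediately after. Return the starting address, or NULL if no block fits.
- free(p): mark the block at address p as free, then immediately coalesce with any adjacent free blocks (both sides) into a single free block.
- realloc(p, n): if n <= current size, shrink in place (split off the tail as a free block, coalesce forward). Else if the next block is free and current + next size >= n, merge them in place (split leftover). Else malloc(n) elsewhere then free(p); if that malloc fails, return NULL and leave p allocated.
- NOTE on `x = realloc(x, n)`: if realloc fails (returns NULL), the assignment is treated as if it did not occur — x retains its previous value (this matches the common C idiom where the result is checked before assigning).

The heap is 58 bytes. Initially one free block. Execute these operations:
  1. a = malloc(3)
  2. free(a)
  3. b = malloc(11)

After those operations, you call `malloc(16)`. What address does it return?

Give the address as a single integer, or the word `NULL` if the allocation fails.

Answer: 11

Derivation:
Op 1: a = malloc(3) -> a = 0; heap: [0-2 ALLOC][3-57 FREE]
Op 2: free(a) -> (freed a); heap: [0-57 FREE]
Op 3: b = malloc(11) -> b = 0; heap: [0-10 ALLOC][11-57 FREE]
malloc(16): first-fit scan over [0-10 ALLOC][11-57 FREE] -> 11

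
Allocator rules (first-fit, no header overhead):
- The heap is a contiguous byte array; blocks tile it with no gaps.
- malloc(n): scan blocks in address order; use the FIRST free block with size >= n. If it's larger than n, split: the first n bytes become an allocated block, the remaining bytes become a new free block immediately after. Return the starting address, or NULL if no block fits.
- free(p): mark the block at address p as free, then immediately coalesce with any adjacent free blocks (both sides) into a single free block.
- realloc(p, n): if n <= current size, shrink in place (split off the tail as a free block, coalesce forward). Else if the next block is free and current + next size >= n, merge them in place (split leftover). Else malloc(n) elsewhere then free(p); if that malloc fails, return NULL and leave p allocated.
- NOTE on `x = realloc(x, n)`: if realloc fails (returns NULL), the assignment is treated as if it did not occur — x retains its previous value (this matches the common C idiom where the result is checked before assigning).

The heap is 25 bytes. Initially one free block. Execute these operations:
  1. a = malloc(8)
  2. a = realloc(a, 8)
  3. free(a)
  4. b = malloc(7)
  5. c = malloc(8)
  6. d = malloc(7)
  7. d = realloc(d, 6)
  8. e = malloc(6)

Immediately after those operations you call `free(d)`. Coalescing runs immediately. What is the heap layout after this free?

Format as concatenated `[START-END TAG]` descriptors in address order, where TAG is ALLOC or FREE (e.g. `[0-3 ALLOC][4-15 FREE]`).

Answer: [0-6 ALLOC][7-14 ALLOC][15-24 FREE]

Derivation:
Op 1: a = malloc(8) -> a = 0; heap: [0-7 ALLOC][8-24 FREE]
Op 2: a = realloc(a, 8) -> a = 0; heap: [0-7 ALLOC][8-24 FREE]
Op 3: free(a) -> (freed a); heap: [0-24 FREE]
Op 4: b = malloc(7) -> b = 0; heap: [0-6 ALLOC][7-24 FREE]
Op 5: c = malloc(8) -> c = 7; heap: [0-6 ALLOC][7-14 ALLOC][15-24 FREE]
Op 6: d = malloc(7) -> d = 15; heap: [0-6 ALLOC][7-14 ALLOC][15-21 ALLOC][22-24 FREE]
Op 7: d = realloc(d, 6) -> d = 15; heap: [0-6 ALLOC][7-14 ALLOC][15-20 ALLOC][21-24 FREE]
Op 8: e = malloc(6) -> e = NULL; heap: [0-6 ALLOC][7-14 ALLOC][15-20 ALLOC][21-24 FREE]
free(d): d = 15 -> block [15-20 ALLOC]; mark free, coalesce with adjacent free neighbors -> [0-6 ALLOC][7-14 ALLOC][15-24 FREE]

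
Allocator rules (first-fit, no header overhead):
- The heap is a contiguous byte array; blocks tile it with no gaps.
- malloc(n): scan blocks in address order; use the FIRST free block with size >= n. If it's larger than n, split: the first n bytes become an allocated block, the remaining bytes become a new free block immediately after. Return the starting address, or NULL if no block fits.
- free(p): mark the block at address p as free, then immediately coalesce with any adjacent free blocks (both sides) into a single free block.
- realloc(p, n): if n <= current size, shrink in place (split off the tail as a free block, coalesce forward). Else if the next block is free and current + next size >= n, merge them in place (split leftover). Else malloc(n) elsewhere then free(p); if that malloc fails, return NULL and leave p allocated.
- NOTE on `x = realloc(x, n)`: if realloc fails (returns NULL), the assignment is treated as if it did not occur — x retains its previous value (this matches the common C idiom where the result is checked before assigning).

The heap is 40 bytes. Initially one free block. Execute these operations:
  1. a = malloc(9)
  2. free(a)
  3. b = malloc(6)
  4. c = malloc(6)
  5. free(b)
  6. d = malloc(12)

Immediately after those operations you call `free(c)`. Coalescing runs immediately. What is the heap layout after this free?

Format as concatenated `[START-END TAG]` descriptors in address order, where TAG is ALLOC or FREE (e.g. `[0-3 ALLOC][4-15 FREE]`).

Op 1: a = malloc(9) -> a = 0; heap: [0-8 ALLOC][9-39 FREE]
Op 2: free(a) -> (freed a); heap: [0-39 FREE]
Op 3: b = malloc(6) -> b = 0; heap: [0-5 ALLOC][6-39 FREE]
Op 4: c = malloc(6) -> c = 6; heap: [0-5 ALLOC][6-11 ALLOC][12-39 FREE]
Op 5: free(b) -> (freed b); heap: [0-5 FREE][6-11 ALLOC][12-39 FREE]
Op 6: d = malloc(12) -> d = 12; heap: [0-5 FREE][6-11 ALLOC][12-23 ALLOC][24-39 FREE]
free(c): c = 6 -> block [6-11 ALLOC]; mark free, coalesce with adjacent free neighbors -> [0-11 FREE][12-23 ALLOC][24-39 FREE]

Answer: [0-11 FREE][12-23 ALLOC][24-39 FREE]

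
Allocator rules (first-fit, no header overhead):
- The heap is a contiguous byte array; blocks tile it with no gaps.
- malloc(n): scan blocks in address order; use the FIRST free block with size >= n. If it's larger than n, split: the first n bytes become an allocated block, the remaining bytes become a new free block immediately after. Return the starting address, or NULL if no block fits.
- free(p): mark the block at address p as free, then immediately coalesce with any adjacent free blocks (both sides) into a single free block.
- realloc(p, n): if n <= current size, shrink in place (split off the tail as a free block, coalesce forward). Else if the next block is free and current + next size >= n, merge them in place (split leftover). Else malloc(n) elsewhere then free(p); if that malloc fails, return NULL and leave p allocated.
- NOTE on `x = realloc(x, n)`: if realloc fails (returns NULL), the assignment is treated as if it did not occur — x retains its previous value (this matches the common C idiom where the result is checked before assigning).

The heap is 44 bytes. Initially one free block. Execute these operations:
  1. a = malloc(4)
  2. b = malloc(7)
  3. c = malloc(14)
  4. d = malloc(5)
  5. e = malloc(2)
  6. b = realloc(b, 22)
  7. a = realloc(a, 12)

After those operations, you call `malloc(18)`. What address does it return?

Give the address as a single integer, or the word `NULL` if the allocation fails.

Op 1: a = malloc(4) -> a = 0; heap: [0-3 ALLOC][4-43 FREE]
Op 2: b = malloc(7) -> b = 4; heap: [0-3 ALLOC][4-10 ALLOC][11-43 FREE]
Op 3: c = malloc(14) -> c = 11; heap: [0-3 ALLOC][4-10 ALLOC][11-24 ALLOC][25-43 FREE]
Op 4: d = malloc(5) -> d = 25; heap: [0-3 ALLOC][4-10 ALLOC][11-24 ALLOC][25-29 ALLOC][30-43 FREE]
Op 5: e = malloc(2) -> e = 30; heap: [0-3 ALLOC][4-10 ALLOC][11-24 ALLOC][25-29 ALLOC][30-31 ALLOC][32-43 FREE]
Op 6: b = realloc(b, 22) -> NULL (b unchanged); heap: [0-3 ALLOC][4-10 ALLOC][11-24 ALLOC][25-29 ALLOC][30-31 ALLOC][32-43 FREE]
Op 7: a = realloc(a, 12) -> a = 32; heap: [0-3 FREE][4-10 ALLOC][11-24 ALLOC][25-29 ALLOC][30-31 ALLOC][32-43 ALLOC]
malloc(18): first-fit scan over [0-3 FREE][4-10 ALLOC][11-24 ALLOC][25-29 ALLOC][30-31 ALLOC][32-43 ALLOC] -> NULL

Answer: NULL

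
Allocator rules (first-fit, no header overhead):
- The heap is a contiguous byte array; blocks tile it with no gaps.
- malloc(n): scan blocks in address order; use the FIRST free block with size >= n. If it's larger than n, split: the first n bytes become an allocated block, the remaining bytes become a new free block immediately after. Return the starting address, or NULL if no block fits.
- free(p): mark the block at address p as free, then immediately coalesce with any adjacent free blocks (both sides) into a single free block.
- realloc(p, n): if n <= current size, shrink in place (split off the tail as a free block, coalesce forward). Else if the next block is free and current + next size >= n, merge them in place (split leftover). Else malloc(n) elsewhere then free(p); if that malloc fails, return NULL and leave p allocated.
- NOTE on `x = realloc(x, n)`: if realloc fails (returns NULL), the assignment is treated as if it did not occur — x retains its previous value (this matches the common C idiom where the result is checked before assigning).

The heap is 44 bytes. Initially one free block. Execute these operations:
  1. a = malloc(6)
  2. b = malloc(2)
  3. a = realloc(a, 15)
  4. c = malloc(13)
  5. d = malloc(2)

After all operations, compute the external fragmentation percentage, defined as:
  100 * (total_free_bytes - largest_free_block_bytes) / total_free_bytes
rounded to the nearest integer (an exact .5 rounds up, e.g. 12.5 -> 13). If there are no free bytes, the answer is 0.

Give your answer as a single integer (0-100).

Op 1: a = malloc(6) -> a = 0; heap: [0-5 ALLOC][6-43 FREE]
Op 2: b = malloc(2) -> b = 6; heap: [0-5 ALLOC][6-7 ALLOC][8-43 FREE]
Op 3: a = realloc(a, 15) -> a = 8; heap: [0-5 FREE][6-7 ALLOC][8-22 ALLOC][23-43 FREE]
Op 4: c = malloc(13) -> c = 23; heap: [0-5 FREE][6-7 ALLOC][8-22 ALLOC][23-35 ALLOC][36-43 FREE]
Op 5: d = malloc(2) -> d = 0; heap: [0-1 ALLOC][2-5 FREE][6-7 ALLOC][8-22 ALLOC][23-35 ALLOC][36-43 FREE]
Free blocks: [4 8] total_free=12 largest=8 -> 100*(12-8)/12 = 400/12 ≈ 33.333 -> rounds to 33

Answer: 33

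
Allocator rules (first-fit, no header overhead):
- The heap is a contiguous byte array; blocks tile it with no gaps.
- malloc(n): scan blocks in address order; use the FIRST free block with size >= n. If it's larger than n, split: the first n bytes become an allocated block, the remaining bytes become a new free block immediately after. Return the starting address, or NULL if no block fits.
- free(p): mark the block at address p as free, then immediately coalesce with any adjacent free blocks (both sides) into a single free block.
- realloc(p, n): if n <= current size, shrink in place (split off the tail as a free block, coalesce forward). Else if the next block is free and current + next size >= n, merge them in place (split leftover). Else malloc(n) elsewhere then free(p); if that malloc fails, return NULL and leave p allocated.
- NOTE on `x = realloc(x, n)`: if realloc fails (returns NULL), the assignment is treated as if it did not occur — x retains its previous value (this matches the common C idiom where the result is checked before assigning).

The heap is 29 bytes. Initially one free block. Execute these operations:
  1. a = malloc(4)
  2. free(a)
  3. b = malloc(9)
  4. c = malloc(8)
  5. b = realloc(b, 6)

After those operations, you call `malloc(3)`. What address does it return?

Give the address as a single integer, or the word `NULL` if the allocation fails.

Answer: 6

Derivation:
Op 1: a = malloc(4) -> a = 0; heap: [0-3 ALLOC][4-28 FREE]
Op 2: free(a) -> (freed a); heap: [0-28 FREE]
Op 3: b = malloc(9) -> b = 0; heap: [0-8 ALLOC][9-28 FREE]
Op 4: c = malloc(8) -> c = 9; heap: [0-8 ALLOC][9-16 ALLOC][17-28 FREE]
Op 5: b = realloc(b, 6) -> b = 0; heap: [0-5 ALLOC][6-8 FREE][9-16 ALLOC][17-28 FREE]
malloc(3): first-fit scan over [0-5 ALLOC][6-8 FREE][9-16 ALLOC][17-28 FREE] -> 6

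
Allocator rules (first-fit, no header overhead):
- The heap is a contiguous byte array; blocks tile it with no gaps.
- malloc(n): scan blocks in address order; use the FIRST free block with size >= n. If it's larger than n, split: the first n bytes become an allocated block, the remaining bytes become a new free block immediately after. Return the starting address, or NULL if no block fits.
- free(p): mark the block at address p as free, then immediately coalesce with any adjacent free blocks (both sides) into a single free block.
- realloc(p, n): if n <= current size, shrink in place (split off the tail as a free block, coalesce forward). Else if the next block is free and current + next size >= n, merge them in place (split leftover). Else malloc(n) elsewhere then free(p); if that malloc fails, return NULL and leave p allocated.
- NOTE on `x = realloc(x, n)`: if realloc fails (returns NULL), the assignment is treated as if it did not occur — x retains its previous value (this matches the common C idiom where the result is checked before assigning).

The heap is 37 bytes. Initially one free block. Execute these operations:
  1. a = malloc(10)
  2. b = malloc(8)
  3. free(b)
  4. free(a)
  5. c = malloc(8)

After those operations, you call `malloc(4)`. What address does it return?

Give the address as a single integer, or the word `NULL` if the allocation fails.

Op 1: a = malloc(10) -> a = 0; heap: [0-9 ALLOC][10-36 FREE]
Op 2: b = malloc(8) -> b = 10; heap: [0-9 ALLOC][10-17 ALLOC][18-36 FREE]
Op 3: free(b) -> (freed b); heap: [0-9 ALLOC][10-36 FREE]
Op 4: free(a) -> (freed a); heap: [0-36 FREE]
Op 5: c = malloc(8) -> c = 0; heap: [0-7 ALLOC][8-36 FREE]
malloc(4): first-fit scan over [0-7 ALLOC][8-36 FREE] -> 8

Answer: 8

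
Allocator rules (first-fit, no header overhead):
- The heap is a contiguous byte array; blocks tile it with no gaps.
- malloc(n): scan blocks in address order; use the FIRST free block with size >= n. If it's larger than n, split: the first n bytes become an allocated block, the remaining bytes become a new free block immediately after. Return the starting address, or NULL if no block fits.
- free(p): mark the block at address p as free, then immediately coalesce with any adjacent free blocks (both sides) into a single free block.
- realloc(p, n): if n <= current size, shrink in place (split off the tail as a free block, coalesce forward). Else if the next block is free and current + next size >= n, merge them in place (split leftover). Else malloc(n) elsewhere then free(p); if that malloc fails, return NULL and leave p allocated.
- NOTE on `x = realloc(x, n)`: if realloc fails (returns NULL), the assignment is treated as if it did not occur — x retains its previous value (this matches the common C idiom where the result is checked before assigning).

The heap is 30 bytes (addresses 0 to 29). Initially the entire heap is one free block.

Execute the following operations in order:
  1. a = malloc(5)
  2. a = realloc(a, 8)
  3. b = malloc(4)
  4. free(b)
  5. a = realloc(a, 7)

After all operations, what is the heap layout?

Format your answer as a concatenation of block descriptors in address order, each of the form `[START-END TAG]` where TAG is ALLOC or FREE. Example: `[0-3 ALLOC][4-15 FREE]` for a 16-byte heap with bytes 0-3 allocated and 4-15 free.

Answer: [0-6 ALLOC][7-29 FREE]

Derivation:
Op 1: a = malloc(5) -> a = 0; heap: [0-4 ALLOC][5-29 FREE]
Op 2: a = realloc(a, 8) -> a = 0; heap: [0-7 ALLOC][8-29 FREE]
Op 3: b = malloc(4) -> b = 8; heap: [0-7 ALLOC][8-11 ALLOC][12-29 FREE]
Op 4: free(b) -> (freed b); heap: [0-7 ALLOC][8-29 FREE]
Op 5: a = realloc(a, 7) -> a = 0; heap: [0-6 ALLOC][7-29 FREE]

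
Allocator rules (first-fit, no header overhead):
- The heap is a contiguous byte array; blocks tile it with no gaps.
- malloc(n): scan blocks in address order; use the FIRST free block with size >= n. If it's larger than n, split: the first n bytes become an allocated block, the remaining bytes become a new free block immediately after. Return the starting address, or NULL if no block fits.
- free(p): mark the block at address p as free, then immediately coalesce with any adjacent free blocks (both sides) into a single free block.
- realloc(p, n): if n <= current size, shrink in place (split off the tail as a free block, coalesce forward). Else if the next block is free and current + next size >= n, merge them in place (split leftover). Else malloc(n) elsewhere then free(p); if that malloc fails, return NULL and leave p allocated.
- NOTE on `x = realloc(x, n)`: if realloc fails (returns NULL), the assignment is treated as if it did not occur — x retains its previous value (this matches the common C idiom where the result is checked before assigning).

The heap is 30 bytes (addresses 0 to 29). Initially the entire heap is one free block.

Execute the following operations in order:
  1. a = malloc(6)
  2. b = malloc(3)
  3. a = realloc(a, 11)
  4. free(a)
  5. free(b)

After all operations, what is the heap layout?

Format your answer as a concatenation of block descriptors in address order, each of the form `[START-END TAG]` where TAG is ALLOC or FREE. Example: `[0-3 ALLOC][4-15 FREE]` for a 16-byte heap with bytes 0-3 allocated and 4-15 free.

Answer: [0-29 FREE]

Derivation:
Op 1: a = malloc(6) -> a = 0; heap: [0-5 ALLOC][6-29 FREE]
Op 2: b = malloc(3) -> b = 6; heap: [0-5 ALLOC][6-8 ALLOC][9-29 FREE]
Op 3: a = realloc(a, 11) -> a = 9; heap: [0-5 FREE][6-8 ALLOC][9-19 ALLOC][20-29 FREE]
Op 4: free(a) -> (freed a); heap: [0-5 FREE][6-8 ALLOC][9-29 FREE]
Op 5: free(b) -> (freed b); heap: [0-29 FREE]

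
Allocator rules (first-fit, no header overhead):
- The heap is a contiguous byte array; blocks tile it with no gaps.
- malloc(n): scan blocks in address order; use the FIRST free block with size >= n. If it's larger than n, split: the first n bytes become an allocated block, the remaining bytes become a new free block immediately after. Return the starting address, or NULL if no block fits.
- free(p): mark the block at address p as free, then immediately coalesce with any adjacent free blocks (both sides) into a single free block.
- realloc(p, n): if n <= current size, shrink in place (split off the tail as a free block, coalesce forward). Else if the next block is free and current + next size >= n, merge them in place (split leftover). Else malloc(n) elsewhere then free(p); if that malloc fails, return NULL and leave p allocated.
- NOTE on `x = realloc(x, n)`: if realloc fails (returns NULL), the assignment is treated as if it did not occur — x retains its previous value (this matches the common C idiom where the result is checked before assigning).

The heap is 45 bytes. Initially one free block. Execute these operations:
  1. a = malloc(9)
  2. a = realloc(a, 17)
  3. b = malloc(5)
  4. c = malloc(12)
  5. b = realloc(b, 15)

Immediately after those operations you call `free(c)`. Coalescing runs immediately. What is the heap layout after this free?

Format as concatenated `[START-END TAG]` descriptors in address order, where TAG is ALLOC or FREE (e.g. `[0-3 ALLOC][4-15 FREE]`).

Op 1: a = malloc(9) -> a = 0; heap: [0-8 ALLOC][9-44 FREE]
Op 2: a = realloc(a, 17) -> a = 0; heap: [0-16 ALLOC][17-44 FREE]
Op 3: b = malloc(5) -> b = 17; heap: [0-16 ALLOC][17-21 ALLOC][22-44 FREE]
Op 4: c = malloc(12) -> c = 22; heap: [0-16 ALLOC][17-21 ALLOC][22-33 ALLOC][34-44 FREE]
Op 5: b = realloc(b, 15) -> NULL (b unchanged); heap: [0-16 ALLOC][17-21 ALLOC][22-33 ALLOC][34-44 FREE]
free(c): c = 22 -> block [22-33 ALLOC]; mark free, coalesce with adjacent free neighbors -> [0-16 ALLOC][17-21 ALLOC][22-44 FREE]

Answer: [0-16 ALLOC][17-21 ALLOC][22-44 FREE]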